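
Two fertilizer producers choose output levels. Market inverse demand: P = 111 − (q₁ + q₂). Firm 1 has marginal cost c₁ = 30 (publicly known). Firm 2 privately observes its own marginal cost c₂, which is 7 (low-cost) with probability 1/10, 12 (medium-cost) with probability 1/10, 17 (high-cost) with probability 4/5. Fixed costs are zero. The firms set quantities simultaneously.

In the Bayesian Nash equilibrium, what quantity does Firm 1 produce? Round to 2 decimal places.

22.17

Type-c best response for Firm 2: q₂(c) = (111 − c)/2 − q₁/2.
Firm 1 maximizes expected profit; its first-order condition is 111 − 2q₁ − E[q₂] − 30 = 0.
Substituting E[q₂] and solving: E[c₂] = 15.5, so q₁ = (111 − 2·30 + 15.5)/3 = 22.1667.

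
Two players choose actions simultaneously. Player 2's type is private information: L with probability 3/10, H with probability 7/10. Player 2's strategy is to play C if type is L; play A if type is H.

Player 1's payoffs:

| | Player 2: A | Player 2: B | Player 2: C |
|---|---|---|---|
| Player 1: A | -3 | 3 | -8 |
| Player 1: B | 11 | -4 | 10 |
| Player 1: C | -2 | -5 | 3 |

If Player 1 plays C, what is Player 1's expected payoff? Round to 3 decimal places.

E[C] = 3/10·3 + 7/10·(-2) = 9/10 + (-7/5) = -1/2

-0.500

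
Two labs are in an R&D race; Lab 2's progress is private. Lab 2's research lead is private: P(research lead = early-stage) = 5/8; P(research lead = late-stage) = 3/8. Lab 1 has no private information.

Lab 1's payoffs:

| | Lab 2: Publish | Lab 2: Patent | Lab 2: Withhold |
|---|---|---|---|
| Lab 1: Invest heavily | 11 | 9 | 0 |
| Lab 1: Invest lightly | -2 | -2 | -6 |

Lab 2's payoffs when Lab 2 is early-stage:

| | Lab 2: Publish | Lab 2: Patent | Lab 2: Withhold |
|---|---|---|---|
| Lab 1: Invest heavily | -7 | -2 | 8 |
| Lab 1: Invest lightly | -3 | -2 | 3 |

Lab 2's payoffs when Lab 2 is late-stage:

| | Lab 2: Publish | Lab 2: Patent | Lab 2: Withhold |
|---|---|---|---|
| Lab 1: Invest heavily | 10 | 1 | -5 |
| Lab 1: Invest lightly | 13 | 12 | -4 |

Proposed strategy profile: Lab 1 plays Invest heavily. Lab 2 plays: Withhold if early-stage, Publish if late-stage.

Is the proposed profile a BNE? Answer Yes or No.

Yes

Lab 1 plays Invest heavily: E[Invest heavily] = 5/8·(0) + 3/8·(11) = 33/8; E[Invest lightly] = -9/2. Best-responding. ✓
Lab 2 (research lead early-stage), facing Invest heavily: Publish gives -7, Patent gives -2, Withhold gives 8. Proposed Withhold is best. ✓
Lab 2 (research lead late-stage), facing Invest heavily: Publish gives 10, Patent gives 1, Withhold gives -5. Proposed Publish is best. ✓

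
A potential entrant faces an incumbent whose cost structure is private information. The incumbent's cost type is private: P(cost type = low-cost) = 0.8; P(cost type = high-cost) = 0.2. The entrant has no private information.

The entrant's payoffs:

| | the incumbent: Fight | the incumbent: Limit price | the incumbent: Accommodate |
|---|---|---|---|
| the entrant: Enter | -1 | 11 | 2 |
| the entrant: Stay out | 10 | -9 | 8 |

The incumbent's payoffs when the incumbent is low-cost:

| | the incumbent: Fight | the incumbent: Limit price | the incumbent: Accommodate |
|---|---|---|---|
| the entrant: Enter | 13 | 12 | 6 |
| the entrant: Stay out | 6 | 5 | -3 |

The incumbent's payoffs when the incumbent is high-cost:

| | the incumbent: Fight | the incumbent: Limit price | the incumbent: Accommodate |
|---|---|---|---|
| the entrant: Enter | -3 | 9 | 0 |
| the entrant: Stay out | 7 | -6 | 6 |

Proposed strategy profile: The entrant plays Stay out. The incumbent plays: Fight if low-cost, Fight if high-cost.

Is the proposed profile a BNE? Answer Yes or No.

Yes

A profile is a BNE iff every type of every player is best-responding given beliefs about the other side.
The entrant plays Stay out: E[Stay out] = 0.8·(10) + 0.2·(10) = 10; E[Enter] = -1. Best-responding. ✓
The incumbent (cost type low-cost), facing Stay out: Fight gives 6, Limit price gives 5, Accommodate gives -3. Proposed Fight is best. ✓
The incumbent (cost type high-cost), facing Stay out: Fight gives 7, Limit price gives -6, Accommodate gives 6. Proposed Fight is best. ✓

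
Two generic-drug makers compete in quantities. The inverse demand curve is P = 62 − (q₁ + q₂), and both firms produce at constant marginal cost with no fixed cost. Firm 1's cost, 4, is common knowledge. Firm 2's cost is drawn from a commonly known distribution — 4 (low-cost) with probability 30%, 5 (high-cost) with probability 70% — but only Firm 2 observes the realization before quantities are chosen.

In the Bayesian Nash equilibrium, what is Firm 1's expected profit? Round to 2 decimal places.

382.85

Type-c best response for Firm 2: q₂(c) = (62 − c)/2 − q₁/2.
Firm 1 maximizes expected profit; its first-order condition is 62 − 2q₁ − E[q₂] − 4 = 0.
Substituting E[q₂] and solving: E[c₂] = 4.7, so q₁ = (62 − 2·4 + 4.7)/3 = 19.5667.
E[P] = 62 − (q₁ + E[q₂]) = 23.5667; Firm 1's expected profit = (E[P] − 4)·q₁ = (23.5667 − 4)·19.5667 = 382.854.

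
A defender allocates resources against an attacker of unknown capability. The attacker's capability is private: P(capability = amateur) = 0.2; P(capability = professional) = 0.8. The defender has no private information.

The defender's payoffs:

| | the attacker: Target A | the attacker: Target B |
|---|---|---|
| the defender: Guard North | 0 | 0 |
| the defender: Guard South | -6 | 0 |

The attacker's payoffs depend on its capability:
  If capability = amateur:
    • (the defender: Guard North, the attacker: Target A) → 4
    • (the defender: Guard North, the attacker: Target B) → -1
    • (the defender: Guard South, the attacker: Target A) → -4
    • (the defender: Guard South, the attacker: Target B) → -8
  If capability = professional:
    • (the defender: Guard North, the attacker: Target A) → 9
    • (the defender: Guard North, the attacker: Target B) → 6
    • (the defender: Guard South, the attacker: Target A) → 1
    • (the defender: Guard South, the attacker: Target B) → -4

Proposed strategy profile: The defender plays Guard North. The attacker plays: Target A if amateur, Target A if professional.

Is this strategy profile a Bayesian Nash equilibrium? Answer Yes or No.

A profile is a BNE iff every type of every player is best-responding given beliefs about the other side.
The defender plays Guard North: E[Guard North] = 0.2·(0) + 0.8·(0) = 0; E[Guard South] = -6. Best-responding. ✓
The attacker (capability amateur), facing Guard North: Target A gives 4, Target B gives -1. Proposed Target A is best. ✓
The attacker (capability professional), facing Guard North: Target A gives 9, Target B gives 6. Proposed Target A is best. ✓

Yes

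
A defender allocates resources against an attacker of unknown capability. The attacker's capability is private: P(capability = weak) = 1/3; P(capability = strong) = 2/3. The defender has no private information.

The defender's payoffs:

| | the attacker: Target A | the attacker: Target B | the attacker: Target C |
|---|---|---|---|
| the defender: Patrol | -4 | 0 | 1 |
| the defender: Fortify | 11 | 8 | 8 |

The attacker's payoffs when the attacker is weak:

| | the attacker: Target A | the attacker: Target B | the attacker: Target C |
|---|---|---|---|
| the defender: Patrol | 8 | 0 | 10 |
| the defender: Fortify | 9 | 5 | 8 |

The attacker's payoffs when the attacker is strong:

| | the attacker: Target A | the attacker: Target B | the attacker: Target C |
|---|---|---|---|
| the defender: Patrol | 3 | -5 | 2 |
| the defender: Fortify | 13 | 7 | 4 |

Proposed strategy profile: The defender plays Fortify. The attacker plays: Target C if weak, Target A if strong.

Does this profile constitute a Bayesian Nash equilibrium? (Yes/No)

No

The defender plays Fortify: E[Fortify] = 1/3·(8) + 2/3·(11) = 10; E[Patrol] = -7/3. Best-responding. ✓
The attacker (capability weak), facing Fortify: Target A gives 9, Target B gives 5, Target C gives 8. Proposed Target C is not best — profitable deviation exists. ✗
The attacker (capability strong), facing Fortify: Target A gives 13, Target B gives 7, Target C gives 4. Proposed Target A is best. ✓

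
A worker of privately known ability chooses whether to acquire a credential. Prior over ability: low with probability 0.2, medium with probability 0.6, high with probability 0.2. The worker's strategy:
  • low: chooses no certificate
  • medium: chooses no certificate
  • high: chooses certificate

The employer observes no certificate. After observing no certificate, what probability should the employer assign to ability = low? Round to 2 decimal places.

0.25

P(no certificate) = 0.2·1 + 0.6·1 + 0.2·0 = 0.8
P(low | no certificate) = (0.2·1) / 0.8 = 0.2 / 0.8 = 0.25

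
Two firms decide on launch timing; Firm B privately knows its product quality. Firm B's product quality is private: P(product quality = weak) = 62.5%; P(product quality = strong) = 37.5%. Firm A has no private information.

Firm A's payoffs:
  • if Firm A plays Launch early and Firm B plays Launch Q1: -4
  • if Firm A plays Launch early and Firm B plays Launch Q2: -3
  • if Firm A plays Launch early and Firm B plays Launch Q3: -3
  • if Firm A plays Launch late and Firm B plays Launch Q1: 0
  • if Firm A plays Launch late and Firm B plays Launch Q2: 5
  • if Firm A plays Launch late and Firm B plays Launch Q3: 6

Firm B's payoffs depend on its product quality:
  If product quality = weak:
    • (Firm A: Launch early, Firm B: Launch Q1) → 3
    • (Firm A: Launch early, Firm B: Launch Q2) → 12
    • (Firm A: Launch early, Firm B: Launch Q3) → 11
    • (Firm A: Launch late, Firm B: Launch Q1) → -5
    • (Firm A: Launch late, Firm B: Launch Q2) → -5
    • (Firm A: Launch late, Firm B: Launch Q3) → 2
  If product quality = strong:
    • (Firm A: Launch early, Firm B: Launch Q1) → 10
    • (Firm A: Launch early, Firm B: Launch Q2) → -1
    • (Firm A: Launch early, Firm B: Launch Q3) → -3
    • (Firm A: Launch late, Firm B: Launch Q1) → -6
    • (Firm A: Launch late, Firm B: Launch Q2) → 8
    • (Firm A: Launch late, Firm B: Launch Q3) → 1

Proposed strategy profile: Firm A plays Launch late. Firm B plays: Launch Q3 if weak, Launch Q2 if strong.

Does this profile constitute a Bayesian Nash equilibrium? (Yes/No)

Firm A plays Launch late: E[Launch late] = 0.625·(6) + 0.375·(5) = 5.625; E[Launch early] = -3. Best-responding. ✓
Firm B (product quality weak), facing Launch late: Launch Q1 gives -5, Launch Q2 gives -5, Launch Q3 gives 2. Proposed Launch Q3 is best. ✓
Firm B (product quality strong), facing Launch late: Launch Q1 gives -6, Launch Q2 gives 8, Launch Q3 gives 1. Proposed Launch Q2 is best. ✓

Yes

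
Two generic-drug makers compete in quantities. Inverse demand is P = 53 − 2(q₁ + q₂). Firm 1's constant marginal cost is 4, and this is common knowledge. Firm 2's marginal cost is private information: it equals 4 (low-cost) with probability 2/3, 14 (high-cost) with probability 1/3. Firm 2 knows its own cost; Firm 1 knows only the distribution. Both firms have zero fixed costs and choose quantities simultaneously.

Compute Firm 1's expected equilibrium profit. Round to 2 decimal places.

152.15

Type-c best response for Firm 2: q₂(c) = (53 − c)/4 − q₁/2.
Firm 1 maximizes expected profit; its first-order condition is 53 − 4q₁ − 2E[q₂] − 4 = 0.
Substituting E[q₂] and solving: E[c₂] = 7.33333, so q₁ = (53 − 2·4 + 7.33333)/6 = 8.72222.
E[P] = 53 − 2·(q₁ + E[q₂]) = 21.4444; Firm 1's expected profit = (E[P] − 4)·q₁ = (21.4444 − 4)·8.72222 = 152.154.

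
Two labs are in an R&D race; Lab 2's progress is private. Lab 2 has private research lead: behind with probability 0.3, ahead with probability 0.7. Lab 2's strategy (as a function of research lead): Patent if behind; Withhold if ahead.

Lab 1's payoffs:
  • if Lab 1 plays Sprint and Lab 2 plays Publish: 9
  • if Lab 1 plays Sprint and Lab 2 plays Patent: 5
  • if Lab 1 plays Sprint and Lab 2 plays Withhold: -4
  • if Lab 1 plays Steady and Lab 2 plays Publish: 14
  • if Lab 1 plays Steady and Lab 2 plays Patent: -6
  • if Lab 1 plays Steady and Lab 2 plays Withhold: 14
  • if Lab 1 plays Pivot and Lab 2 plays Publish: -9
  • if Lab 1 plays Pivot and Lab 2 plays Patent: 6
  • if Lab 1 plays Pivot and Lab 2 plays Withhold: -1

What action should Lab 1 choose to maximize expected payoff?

E[Sprint] = 0.3·(5) + 0.7·(-4) = -1.3
E[Steady] = 0.3·(-6) + 0.7·(14) = 8
E[Pivot] = 0.3·(6) + 0.7·(-1) = 1.1
Best response: Steady (8 is the largest).

Steady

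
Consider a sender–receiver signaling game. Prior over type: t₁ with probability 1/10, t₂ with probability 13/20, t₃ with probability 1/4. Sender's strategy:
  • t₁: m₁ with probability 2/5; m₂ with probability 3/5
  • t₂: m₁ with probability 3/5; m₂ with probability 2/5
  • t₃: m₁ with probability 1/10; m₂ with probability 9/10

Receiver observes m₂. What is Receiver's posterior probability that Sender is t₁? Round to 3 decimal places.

P(m₂) = (1/10)·(3/5) + (13/20)·(2/5) + (1/4)·(9/10) = 109/200
P(t₁ | m₂) = ((1/10)·(3/5)) / (109/200) = (3/50) / (109/200) = 12/109

0.110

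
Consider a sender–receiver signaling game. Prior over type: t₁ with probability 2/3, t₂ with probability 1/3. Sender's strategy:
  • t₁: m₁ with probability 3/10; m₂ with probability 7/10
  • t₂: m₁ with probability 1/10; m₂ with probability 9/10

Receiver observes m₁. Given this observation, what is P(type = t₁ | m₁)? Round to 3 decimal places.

0.857

P(m₁) = (2/3)·(3/10) + (1/3)·(1/10) = 7/30
P(t₁ | m₁) = ((2/3)·(3/10)) / (7/30) = (1/5) / (7/30) = 6/7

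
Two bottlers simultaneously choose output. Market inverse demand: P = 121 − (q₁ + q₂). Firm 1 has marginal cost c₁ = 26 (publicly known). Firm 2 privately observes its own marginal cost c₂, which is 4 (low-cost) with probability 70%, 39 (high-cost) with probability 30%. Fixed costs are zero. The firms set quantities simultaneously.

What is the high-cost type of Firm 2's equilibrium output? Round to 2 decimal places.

Type-c best response for Firm 2: q₂(c) = (121 − c)/2 − q₁/2.
Firm 1 maximizes expected profit; its first-order condition is 121 − 2q₁ − E[q₂] − 26 = 0.
Substituting E[q₂] and solving: E[c₂] = 14.5, so q₁ = (121 − 2·26 + 14.5)/3 = 27.8333.
q₂(high-cost) = (121 − 39 − 27.8333)/2 = 27.0833.

27.08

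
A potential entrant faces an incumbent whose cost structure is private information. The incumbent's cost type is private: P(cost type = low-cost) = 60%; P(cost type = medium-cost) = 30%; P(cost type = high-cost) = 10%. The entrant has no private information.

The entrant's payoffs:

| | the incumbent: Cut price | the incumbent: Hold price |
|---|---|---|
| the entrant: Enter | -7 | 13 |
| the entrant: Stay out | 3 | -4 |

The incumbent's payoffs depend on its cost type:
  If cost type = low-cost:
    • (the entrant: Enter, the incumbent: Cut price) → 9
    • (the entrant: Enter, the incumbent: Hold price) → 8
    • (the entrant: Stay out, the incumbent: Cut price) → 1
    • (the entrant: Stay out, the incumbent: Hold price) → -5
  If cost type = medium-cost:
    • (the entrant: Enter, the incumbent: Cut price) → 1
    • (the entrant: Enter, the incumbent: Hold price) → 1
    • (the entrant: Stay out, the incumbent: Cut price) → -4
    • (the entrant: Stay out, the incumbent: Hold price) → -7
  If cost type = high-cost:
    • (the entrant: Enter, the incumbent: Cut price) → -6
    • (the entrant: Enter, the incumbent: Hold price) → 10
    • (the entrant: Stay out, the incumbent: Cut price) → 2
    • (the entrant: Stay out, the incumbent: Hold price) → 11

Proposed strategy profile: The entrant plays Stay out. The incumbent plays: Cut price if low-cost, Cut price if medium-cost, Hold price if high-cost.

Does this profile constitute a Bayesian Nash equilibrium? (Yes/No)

The entrant plays Stay out: E[Stay out] = 0.6·(3) + 0.3·(3) + 0.1·(-4) = 2.3; E[Enter] = -5. Best-responding. ✓
The incumbent (cost type low-cost), facing Stay out: Cut price gives 1, Hold price gives -5. Proposed Cut price is best. ✓
The incumbent (cost type medium-cost), facing Stay out: Cut price gives -4, Hold price gives -7. Proposed Cut price is best. ✓
The incumbent (cost type high-cost), facing Stay out: Cut price gives 2, Hold price gives 11. Proposed Hold price is best. ✓

Yes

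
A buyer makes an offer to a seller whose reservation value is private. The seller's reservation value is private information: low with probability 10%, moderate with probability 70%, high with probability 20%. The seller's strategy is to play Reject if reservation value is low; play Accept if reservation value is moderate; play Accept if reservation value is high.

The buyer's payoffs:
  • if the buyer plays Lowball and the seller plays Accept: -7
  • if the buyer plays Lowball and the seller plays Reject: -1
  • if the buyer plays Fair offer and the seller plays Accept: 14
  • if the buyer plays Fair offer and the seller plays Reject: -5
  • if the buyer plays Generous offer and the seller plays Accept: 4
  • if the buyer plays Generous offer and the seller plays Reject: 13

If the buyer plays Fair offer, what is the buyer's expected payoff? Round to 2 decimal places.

Take the expectation over the seller's reservation value, weighting each type's action by its prior probability.
E[Fair offer] = 0.1·(-5) + 0.7·14 + 0.2·14 = (-0.5) + 9.8 + 2.8 = 12.1

12.10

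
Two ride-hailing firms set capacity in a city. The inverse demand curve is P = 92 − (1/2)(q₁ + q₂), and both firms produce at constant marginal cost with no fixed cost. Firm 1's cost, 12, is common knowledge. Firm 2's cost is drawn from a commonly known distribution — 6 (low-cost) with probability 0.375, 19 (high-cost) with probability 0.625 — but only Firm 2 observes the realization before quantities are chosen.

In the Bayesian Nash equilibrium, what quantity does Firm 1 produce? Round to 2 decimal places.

Type-c best response for Firm 2: q₂(c) = (92 − c) − q₁/2.
Firm 1 maximizes expected profit; its first-order condition is 92 − q₁ − (1/2)E[q₂] − 12 = 0.
Substituting E[q₂] and solving: E[c₂] = 14.125, so q₁ = (92 − 2·12 + 14.125)/(3/2) = 54.75.

54.75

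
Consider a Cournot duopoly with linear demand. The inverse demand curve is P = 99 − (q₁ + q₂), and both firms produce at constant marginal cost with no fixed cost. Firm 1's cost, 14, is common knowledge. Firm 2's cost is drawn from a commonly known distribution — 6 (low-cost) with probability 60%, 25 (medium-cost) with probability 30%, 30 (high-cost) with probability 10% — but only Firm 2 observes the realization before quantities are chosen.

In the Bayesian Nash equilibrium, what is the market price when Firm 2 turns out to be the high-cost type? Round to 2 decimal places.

Each type of Firm 2 best-responds to q₁; Firm 1 best-responds to the expected q₂ over Firm 2's types.
Firm 2 with cost c maximizes (99 − (q₁+q₂) − c)·q₂, giving q₂(c) = (99 − c − q₁)/2.
E[c₂] = 0.6·6 + 0.3·25 + 0.1·30 = 14.1
Firm 1's FOC against E[q₂] yields q₁ = (99 − 2·14 + E[c₂])/3 = (99 − 28 + 14.1)/3 = 28.3667.
q₂(high-cost) = 20.3167, so P = 99 − (28.3667 + 20.3167) = 50.3167.

50.32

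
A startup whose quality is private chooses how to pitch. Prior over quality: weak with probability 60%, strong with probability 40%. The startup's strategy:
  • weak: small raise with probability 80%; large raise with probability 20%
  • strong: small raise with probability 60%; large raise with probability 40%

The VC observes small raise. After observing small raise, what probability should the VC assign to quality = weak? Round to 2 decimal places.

0.67

Apply Bayes' rule using the sender's strategy as the likelihood.
P(small raise) = 0.6·0.8 + 0.4·0.6 = 0.72
P(weak | small raise) = (0.6·0.8) / 0.72 = 0.48 / 0.72 = 0.666667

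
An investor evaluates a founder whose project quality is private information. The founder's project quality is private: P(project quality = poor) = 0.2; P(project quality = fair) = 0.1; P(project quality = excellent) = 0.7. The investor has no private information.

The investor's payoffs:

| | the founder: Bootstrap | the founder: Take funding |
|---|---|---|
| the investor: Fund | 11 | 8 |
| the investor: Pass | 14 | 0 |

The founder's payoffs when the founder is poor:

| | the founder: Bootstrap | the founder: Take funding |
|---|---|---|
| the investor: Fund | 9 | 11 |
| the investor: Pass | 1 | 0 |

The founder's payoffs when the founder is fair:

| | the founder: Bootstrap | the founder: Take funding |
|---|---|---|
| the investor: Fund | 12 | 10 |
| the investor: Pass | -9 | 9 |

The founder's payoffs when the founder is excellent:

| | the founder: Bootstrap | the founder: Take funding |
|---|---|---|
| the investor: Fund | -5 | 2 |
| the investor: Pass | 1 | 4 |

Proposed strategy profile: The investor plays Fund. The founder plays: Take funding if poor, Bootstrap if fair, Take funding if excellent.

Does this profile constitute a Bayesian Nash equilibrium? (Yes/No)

Yes

The investor plays Fund: E[Fund] = 0.2·(8) + 0.1·(11) + 0.7·(8) = 8.3; E[Pass] = 1.4. Best-responding. ✓
The founder (project quality poor), facing Fund: Bootstrap gives 9, Take funding gives 11. Proposed Take funding is best. ✓
The founder (project quality fair), facing Fund: Bootstrap gives 12, Take funding gives 10. Proposed Bootstrap is best. ✓
The founder (project quality excellent), facing Fund: Bootstrap gives -5, Take funding gives 2. Proposed Take funding is best. ✓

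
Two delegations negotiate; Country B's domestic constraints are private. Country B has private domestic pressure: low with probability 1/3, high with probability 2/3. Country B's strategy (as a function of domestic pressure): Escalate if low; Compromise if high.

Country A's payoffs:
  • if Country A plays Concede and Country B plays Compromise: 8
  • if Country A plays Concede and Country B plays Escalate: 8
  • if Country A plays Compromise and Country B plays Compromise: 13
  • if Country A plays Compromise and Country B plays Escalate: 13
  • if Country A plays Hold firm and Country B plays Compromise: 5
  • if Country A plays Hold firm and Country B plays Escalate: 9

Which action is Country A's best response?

Compute Country A's expected payoff for each action, taking the expectation over Country B's type.
E[Concede] = 1/3·(8) + 2/3·(8) = 8
E[Compromise] = 1/3·(13) + 2/3·(13) = 13
E[Hold firm] = 1/3·(9) + 2/3·(5) = 19/3
Best response: Compromise (13 is the largest).

Compromise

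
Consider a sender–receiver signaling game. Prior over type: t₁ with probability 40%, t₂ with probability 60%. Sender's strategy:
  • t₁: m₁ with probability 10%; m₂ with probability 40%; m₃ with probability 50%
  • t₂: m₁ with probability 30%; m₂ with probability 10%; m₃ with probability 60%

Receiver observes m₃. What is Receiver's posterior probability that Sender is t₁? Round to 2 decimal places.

Apply Bayes' rule using the sender's strategy as the likelihood.
P(m₃) = 0.4·0.5 + 0.6·0.6 = 0.56
P(t₁ | m₃) = (0.4·0.5) / 0.56 = 0.2 / 0.56 = 0.357143

0.36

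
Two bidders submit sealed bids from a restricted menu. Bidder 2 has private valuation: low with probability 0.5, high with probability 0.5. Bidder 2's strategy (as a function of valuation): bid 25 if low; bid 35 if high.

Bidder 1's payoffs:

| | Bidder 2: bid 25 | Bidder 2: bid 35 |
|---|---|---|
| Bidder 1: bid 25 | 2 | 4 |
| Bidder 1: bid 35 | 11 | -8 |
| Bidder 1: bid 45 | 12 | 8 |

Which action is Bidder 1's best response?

bid 45

E[bid 25] = 0.5·(2) + 0.5·(4) = 3
E[bid 35] = 0.5·(11) + 0.5·(-8) = 1.5
E[bid 45] = 0.5·(12) + 0.5·(8) = 10
Best response: bid 45 (10 is the largest).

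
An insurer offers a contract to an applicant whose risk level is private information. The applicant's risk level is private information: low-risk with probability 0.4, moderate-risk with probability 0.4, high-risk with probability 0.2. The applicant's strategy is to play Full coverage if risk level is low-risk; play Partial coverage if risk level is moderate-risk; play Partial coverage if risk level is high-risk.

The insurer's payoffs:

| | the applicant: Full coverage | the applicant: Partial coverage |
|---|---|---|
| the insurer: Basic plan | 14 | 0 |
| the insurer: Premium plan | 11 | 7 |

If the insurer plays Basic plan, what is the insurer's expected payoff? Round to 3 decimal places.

E[Basic plan] = 0.4·14 + 0.4·0 + 0.2·0 = 5.6 + 0 + 0 = 5.6

5.600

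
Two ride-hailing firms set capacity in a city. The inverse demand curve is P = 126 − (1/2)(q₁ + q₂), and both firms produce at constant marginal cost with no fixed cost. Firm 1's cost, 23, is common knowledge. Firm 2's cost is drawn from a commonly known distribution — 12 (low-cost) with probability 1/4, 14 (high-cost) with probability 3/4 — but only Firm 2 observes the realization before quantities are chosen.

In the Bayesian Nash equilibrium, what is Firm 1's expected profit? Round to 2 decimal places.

1942.72

Type-c best response for Firm 2: q₂(c) = (126 − c) − q₁/2.
Firm 1 maximizes expected profit; its first-order condition is 126 − q₁ − (1/2)E[q₂] − 23 = 0.
Substituting E[q₂] and solving: E[c₂] = 13.5, so q₁ = (126 − 2·23 + 13.5)/(3/2) = 62.3333.
E[P] = 126 − (1/2)·(q₁ + E[q₂]) = 54.1667; Firm 1's expected profit = (E[P] − 23)·q₁ = (54.1667 − 23)·62.3333 = 1942.72.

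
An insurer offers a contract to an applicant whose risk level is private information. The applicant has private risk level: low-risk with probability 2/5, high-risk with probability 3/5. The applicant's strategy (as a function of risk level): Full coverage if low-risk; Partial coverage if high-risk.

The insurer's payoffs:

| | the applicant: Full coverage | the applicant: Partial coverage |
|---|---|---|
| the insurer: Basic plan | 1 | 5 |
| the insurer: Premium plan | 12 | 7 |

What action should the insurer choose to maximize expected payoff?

Premium plan

E[Basic plan] = 2/5·(1) + 3/5·(5) = 17/5
E[Premium plan] = 2/5·(12) + 3/5·(7) = 9
Best response: Premium plan (9 is the largest).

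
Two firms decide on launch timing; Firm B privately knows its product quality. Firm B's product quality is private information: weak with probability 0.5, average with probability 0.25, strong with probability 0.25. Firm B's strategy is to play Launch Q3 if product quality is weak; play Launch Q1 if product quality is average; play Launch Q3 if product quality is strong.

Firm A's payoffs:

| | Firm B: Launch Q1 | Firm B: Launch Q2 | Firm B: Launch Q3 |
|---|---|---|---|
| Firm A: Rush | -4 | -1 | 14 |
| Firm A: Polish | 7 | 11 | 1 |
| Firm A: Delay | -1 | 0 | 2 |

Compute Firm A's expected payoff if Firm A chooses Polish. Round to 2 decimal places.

Take the expectation over Firm B's product quality, weighting each type's action by its prior probability.
E[Polish] = 0.5·1 + 0.25·7 + 0.25·1 = 0.5 + 1.75 + 0.25 = 2.5

2.50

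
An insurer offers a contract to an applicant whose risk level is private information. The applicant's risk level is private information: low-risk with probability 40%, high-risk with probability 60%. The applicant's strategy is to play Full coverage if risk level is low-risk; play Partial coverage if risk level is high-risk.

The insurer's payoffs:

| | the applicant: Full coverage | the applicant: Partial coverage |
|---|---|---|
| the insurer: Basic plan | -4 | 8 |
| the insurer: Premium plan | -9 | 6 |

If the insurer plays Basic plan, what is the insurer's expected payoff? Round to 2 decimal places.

E[Basic plan] = 0.4·(-4) + 0.6·8 = (-1.6) + 4.8 = 3.2

3.20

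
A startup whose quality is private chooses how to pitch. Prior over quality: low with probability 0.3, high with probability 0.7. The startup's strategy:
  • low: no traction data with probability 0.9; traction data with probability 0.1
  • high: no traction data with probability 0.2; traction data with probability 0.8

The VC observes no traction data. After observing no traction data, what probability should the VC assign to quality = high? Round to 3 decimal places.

P(no traction data) = 0.3·0.9 + 0.7·0.2 = 0.41
P(high | no traction data) = (0.7·0.2) / 0.41 = 0.14 / 0.41 = 0.341463

0.341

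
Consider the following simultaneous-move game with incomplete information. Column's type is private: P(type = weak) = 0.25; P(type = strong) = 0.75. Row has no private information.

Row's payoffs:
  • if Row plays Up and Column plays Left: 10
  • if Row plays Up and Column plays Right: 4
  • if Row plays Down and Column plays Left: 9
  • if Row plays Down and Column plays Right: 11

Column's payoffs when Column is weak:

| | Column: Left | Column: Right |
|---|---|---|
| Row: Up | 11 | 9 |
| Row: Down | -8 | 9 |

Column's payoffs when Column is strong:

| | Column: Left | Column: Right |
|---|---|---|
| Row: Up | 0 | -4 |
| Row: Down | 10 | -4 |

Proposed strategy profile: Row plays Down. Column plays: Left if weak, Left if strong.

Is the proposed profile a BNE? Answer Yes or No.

Row plays Down: E[Down] = 0.25·(9) + 0.75·(9) = 9; E[Up] = 10. Not best-responding. ✗
Column (type weak), facing Down: Left gives -8, Right gives 9. Proposed Left is not best — profitable deviation exists. ✗
Column (type strong), facing Down: Left gives 10, Right gives -4. Proposed Left is best. ✓

No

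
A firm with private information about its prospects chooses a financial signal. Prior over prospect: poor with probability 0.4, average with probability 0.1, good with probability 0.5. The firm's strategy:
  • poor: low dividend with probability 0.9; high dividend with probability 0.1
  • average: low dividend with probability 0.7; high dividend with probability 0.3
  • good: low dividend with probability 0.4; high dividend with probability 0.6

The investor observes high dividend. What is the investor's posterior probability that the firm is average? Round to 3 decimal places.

P(high dividend) = 0.4·0.1 + 0.1·0.3 + 0.5·0.6 = 0.37
P(average | high dividend) = (0.1·0.3) / 0.37 = 0.03 / 0.37 = 0.0810811

0.081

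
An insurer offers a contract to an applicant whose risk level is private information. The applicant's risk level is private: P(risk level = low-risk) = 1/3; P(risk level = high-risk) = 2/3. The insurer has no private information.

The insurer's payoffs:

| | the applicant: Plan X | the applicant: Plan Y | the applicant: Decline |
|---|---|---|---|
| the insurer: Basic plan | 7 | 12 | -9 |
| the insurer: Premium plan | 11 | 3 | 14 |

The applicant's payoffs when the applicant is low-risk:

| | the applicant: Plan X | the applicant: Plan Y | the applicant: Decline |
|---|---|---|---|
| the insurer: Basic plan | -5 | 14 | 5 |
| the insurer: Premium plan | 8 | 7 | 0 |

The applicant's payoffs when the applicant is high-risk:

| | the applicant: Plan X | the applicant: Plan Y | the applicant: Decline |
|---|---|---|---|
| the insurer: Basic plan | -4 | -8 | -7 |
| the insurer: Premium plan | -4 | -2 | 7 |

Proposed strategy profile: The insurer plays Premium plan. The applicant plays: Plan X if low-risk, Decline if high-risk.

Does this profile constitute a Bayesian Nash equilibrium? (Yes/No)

The insurer plays Premium plan: E[Premium plan] = 1/3·(11) + 2/3·(14) = 13; E[Basic plan] = -11/3. Best-responding. ✓
The applicant (risk level low-risk), facing Premium plan: Plan X gives 8, Plan Y gives 7, Decline gives 0. Proposed Plan X is best. ✓
The applicant (risk level high-risk), facing Premium plan: Plan X gives -4, Plan Y gives -2, Decline gives 7. Proposed Decline is best. ✓

Yes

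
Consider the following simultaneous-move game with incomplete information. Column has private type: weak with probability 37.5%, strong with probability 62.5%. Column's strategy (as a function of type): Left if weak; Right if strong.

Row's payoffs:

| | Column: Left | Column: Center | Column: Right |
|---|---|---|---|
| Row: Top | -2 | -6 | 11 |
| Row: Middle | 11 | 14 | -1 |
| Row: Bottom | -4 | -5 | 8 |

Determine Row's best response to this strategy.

Compute Row's expected payoff for each action, taking the expectation over Column's type.
E[Top] = 0.375·(-2) + 0.625·(11) = 6.125
E[Middle] = 0.375·(11) + 0.625·(-1) = 3.5
E[Bottom] = 0.375·(-4) + 0.625·(8) = 3.5
Best response: Top (6.125 is the largest).

Top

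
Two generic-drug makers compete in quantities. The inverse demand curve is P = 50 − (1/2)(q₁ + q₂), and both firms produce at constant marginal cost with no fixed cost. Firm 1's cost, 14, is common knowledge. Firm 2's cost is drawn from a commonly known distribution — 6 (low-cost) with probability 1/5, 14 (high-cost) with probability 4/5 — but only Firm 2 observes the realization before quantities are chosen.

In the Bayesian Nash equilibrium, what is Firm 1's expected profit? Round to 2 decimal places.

262.97

Firm 2 with cost c maximizes (50 − (1/2)(q₁+q₂) − c)·q₂, giving q₂(c) = (50 − c − (1/2)q₁).
E[c₂] = 1/5·6 + 4/5·14 = 12.4
Firm 1's FOC against E[q₂] yields q₁ = (50 − 2·14 + E[c₂])/(3/2) = (50 − 28 + 12.4)/(3/2) = 22.9333.
E[P] = 50 − (1/2)·(q₁ + E[q₂]) = 25.4667; Firm 1's expected profit = (E[P] − 14)·q₁ = (25.4667 − 14)·22.9333 = 262.969.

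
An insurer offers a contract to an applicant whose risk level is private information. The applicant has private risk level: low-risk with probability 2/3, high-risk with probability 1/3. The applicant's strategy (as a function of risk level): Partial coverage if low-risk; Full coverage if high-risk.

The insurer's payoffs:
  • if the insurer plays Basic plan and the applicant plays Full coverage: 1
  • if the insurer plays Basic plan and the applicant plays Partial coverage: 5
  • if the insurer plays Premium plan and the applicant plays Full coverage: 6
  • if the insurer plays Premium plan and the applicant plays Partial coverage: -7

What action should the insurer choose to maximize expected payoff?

E[Basic plan] = 2/3·(5) + 1/3·(1) = 11/3
E[Premium plan] = 2/3·(-7) + 1/3·(6) = -8/3
Best response: Basic plan (11/3 is the largest).

Basic plan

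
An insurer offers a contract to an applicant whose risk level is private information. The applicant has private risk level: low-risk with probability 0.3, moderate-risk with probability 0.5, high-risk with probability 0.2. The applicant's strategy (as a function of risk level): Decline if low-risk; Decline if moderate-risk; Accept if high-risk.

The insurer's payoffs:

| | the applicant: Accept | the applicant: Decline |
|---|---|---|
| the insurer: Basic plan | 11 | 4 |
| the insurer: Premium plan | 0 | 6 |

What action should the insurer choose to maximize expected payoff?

Basic plan

E[Basic plan] = 0.3·(4) + 0.5·(4) + 0.2·(11) = 5.4
E[Premium plan] = 0.3·(6) + 0.5·(6) + 0.2·(0) = 4.8
Best response: Basic plan (5.4 is the largest).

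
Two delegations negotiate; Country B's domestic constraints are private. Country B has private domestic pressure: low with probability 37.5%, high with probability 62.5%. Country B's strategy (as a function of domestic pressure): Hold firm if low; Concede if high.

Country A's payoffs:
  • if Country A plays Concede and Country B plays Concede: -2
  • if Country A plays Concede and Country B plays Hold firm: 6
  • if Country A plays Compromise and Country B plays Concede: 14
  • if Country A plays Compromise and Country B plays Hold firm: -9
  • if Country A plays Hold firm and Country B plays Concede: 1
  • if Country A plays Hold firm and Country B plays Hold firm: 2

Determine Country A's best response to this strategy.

Compromise

Compute Country A's expected payoff for each action, taking the expectation over Country B's type.
E[Concede] = 0.375·(6) + 0.625·(-2) = 1
E[Compromise] = 0.375·(-9) + 0.625·(14) = 5.375
E[Hold firm] = 0.375·(2) + 0.625·(1) = 1.375
Best response: Compromise (5.375 is the largest).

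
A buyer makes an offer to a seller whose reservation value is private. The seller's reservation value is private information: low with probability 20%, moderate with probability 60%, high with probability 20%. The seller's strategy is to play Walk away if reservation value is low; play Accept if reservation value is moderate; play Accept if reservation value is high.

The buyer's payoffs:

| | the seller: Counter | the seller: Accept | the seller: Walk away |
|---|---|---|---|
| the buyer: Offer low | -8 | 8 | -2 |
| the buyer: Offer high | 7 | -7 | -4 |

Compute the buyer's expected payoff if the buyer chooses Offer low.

E[Offer low] = 0.2·(-2) + 0.6·8 + 0.2·8 = (-0.4) + 4.8 + 1.6 = 6

6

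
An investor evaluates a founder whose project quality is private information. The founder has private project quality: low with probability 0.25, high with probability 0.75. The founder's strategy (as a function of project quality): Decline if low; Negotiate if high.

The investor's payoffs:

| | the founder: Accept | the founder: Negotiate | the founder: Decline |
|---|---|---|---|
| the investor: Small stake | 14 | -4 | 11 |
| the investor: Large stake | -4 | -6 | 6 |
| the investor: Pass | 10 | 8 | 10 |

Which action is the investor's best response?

Pass

E[Small stake] = 0.25·(11) + 0.75·(-4) = -0.25
E[Large stake] = 0.25·(6) + 0.75·(-6) = -3
E[Pass] = 0.25·(10) + 0.75·(8) = 8.5
Best response: Pass (8.5 is the largest).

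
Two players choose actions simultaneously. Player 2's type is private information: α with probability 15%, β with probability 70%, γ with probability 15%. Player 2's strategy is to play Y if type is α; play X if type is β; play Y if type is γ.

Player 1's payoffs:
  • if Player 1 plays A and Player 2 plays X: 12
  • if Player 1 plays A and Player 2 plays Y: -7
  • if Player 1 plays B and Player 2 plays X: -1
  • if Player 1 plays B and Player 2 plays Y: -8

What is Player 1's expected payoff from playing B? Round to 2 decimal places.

-3.10

E[B] = 0.15·(-8) + 0.7·(-1) + 0.15·(-8) = (-1.2) + (-0.7) + (-1.2) = -3.1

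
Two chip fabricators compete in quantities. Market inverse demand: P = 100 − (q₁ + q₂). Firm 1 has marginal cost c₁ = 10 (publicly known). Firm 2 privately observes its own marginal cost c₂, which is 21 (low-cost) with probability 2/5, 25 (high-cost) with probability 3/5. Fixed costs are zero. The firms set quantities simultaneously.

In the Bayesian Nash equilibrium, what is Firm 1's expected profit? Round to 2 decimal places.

Type-c best response for Firm 2: q₂(c) = (100 − c)/2 − q₁/2.
Firm 1 maximizes expected profit; its first-order condition is 100 − 2q₁ − E[q₂] − 10 = 0.
Substituting E[q₂] and solving: E[c₂] = 23.4, so q₁ = (100 − 2·10 + 23.4)/3 = 34.4667.
E[P] = 100 − (q₁ + E[q₂]) = 44.4667; Firm 1's expected profit = (E[P] − 10)·q₁ = (44.4667 − 10)·34.4667 = 1187.95.

1187.95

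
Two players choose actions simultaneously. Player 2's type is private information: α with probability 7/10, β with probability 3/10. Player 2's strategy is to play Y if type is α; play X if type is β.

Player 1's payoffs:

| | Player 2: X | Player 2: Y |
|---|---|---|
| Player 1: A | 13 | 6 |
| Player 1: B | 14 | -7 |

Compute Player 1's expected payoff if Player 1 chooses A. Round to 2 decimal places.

E[A] = 7/10·6 + 3/10·13 = 21/5 + 39/10 = 81/10

8.10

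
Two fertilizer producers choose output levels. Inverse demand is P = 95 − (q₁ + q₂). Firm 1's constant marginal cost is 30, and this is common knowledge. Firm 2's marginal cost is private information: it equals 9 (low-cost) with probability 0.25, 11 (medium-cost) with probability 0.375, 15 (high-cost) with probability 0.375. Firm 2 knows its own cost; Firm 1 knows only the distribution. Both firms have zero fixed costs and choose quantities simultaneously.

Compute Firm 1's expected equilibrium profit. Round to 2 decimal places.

Type-c best response for Firm 2: q₂(c) = (95 − c)/2 − q₁/2.
Firm 1 maximizes expected profit; its first-order condition is 95 − 2q₁ − E[q₂] − 30 = 0.
Substituting E[q₂] and solving: E[c₂] = 12, so q₁ = (95 − 2·30 + 12)/3 = 15.6667.
E[P] = 95 − (q₁ + E[q₂]) = 45.6667; Firm 1's expected profit = (E[P] − 30)·q₁ = (45.6667 − 30)·15.6667 = 245.444.

245.44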